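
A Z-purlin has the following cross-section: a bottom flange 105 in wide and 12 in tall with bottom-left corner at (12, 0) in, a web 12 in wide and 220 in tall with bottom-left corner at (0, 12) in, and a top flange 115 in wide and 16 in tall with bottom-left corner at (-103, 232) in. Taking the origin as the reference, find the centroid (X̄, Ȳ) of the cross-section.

X̄ = 2.33 in, Ȳ = 134.36 in

Part | A | x̄ᵢ | ȳᵢ | A·x̄ᵢ | A·ȳᵢ
bottom flange | 1260.00 | 64.50 | 6.00 | 81270.00 | 7560.00
web | 2640.00 | 6.00 | 122.00 | 15840.00 | 322080.00
top flange | 1840.00 | -45.50 | 240.00 | -83720.00 | 441600.00
Σ | 5740.00 |  |  | 13390.00 | 771240.00
X̄ = 13390.00 / 5740.00 = 2.33 in
Ȳ = 771240.00 / 5740.00 = 134.36 in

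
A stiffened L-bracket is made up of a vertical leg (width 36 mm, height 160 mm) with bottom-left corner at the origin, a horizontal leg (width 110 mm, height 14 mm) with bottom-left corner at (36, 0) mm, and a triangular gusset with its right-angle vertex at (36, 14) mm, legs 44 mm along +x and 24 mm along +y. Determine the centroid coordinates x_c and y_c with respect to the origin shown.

Part | A | x̄ᵢ | ȳᵢ | A·x̄ᵢ | A·ȳᵢ
vertical leg | 5760.00 | 18.00 | 80.00 | 103680.00 | 460800.00
horizontal leg | 1540.00 | 91.00 | 7.00 | 140140.00 | 10780.00
gusset | 528.00 | 50.67 | 22.00 | 26752.00 | 11616.00
Σ | 7828.00 |  |  | 270572.00 | 483196.00
x_c = 270572.00 / 7828.00 = 34.56 mm
y_c = 483196.00 / 7828.00 = 61.73 mm

x_c = 34.56 mm, y_c = 61.73 mm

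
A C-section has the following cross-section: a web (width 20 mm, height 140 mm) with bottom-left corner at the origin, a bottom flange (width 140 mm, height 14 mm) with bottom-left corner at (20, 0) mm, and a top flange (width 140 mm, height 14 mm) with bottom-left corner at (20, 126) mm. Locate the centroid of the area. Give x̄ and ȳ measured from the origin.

x̄ = 56.67 mm, ȳ = 70.00 mm

web: A = 20 × 140 = 2800.00, centroid at (10.00, 70.00).
bottom flange: A = 140 × 14 = 1960.00, centroid at (90.00, 7.00).
top flange: A = 140 × 14 = 1960.00, centroid at (90.00, 133.00).
ΣA = 6720.00 mm²
ΣAx̄ = (2800.00)(10.00) + (1960.00)(90.00) + (1960.00)(90.00) = 380800.00 mm³
ΣAȳ = (2800.00)(70.00) + (1960.00)(7.00) + (1960.00)(133.00) = 470400.00 mm³
x̄ = 380800.00 / 6720.00 = 56.67 mm
ȳ = 470400.00 / 6720.00 = 70.00 mm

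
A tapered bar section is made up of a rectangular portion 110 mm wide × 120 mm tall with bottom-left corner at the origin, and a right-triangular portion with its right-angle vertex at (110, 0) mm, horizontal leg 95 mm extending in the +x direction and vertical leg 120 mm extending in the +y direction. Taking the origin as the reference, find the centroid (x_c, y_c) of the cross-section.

Part | A | x̄ᵢ | ȳᵢ | A·x̄ᵢ | A·ȳᵢ
rectangular portion | 13200.00 | 55.00 | 60.00 | 726000.00 | 792000.00
triangular portion | 5700.00 | 141.67 | 40.00 | 807500.00 | 228000.00
Σ | 18900.00 |  |  | 1533500.00 | 1020000.00
x_c = 1533500.00 / 18900.00 = 81.14 mm
y_c = 1020000.00 / 18900.00 = 53.97 mm

x_c = 81.14 mm, y_c = 53.97 mm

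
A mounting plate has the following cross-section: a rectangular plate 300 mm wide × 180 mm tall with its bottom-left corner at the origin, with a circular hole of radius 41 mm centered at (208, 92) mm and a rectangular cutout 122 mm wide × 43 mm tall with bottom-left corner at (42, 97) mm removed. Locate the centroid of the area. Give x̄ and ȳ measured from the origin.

plate: A = 300 × 180 = 54000.00, centroid at (150.00, 90.00).
hole 1: A = −π·41² = -5281.02, centroid at (208.00, 92.00).
hole 2: A = −(122 × 43) = -5246.00, centroid at (103.00, 118.50).
ΣA = 43472.98 mm², ΣAx̄ = 6461210.41 mm³, ΣAȳ = 3752495.41 mm³.
x̄ = 6461210.41/43472.98 = 148.63 mm; ȳ = 3752495.41/43472.98 = 86.32 mm.

x̄ = 148.63 mm, ȳ = 86.32 mm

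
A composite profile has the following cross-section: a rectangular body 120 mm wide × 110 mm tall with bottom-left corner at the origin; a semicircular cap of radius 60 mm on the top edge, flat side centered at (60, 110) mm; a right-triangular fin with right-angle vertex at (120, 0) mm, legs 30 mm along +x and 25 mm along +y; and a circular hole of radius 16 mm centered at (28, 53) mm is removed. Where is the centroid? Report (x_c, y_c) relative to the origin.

Part | A | x̄ᵢ | ȳᵢ | A·x̄ᵢ | A·ȳᵢ
rectangular body | 13200.00 | 60.00 | 55.00 | 792000.00 | 726000.00
semicircular top | 5654.87 | 60.00 | 135.46 | 339292.01 | 766035.35
triangular fin | 375.00 | 130.00 | 8.33 | 48750.00 | 3125.00
hole | -804.25 | 28.00 | 53.00 | -22518.94 | -42625.13
Σ | 18425.62 |  |  | 1157523.07 | 1452535.22
x_c = 1157523.07 / 18425.62 = 62.82 mm
y_c = 1452535.22 / 18425.62 = 78.83 mm

x_c = 62.82 mm, y_c = 78.83 mm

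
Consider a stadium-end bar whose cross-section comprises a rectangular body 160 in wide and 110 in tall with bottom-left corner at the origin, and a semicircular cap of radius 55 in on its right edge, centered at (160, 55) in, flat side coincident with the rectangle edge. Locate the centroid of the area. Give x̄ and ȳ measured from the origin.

Part | A | x̄ᵢ | ȳᵢ | A·x̄ᵢ | A·ȳᵢ
rectangular body | 17600.00 | 80.00 | 55.00 | 1408000.00 | 968000.00
semicircular end | 4751.66 | 183.34 | 55.00 | 871182.09 | 261341.24
Σ | 22351.66 |  |  | 2279182.09 | 1229341.24
x̄ = 2279182.09 / 22351.66 = 101.97 in
ȳ = 1229341.24 / 22351.66 = 55.00 in

x̄ = 101.97 in, ȳ = 55.00 in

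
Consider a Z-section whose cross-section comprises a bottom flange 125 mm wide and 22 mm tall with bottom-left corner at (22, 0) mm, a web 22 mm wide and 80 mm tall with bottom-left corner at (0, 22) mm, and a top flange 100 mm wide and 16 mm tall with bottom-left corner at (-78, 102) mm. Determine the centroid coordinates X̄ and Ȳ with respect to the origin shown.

Part | A | x̄ᵢ | ȳᵢ | A·x̄ᵢ | A·ȳᵢ
bottom flange | 2750.00 | 84.50 | 11.00 | 232375.00 | 30250.00
web | 1760.00 | 11.00 | 62.00 | 19360.00 | 109120.00
top flange | 1600.00 | -28.00 | 110.00 | -44800.00 | 176000.00
Σ | 6110.00 |  |  | 206935.00 | 315370.00
X̄ = 206935.00 / 6110.00 = 33.87 mm
Ȳ = 315370.00 / 6110.00 = 51.62 mm

X̄ = 33.87 mm, Ȳ = 51.62 mm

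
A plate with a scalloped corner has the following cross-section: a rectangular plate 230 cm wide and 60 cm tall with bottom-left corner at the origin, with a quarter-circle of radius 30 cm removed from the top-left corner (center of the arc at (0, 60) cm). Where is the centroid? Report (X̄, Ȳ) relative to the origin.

plate: A = 230 × 60 = 13800.00, centroid at (115.00, 30.00).
removed quarter-circle: A = −¼π·30² = -706.86, centroid at (12.73, 47.27).
ΣA = 13093.14 cm²
ΣAX̄ = (13800.00)(115.00) + (-706.86)(12.73) = 1578000.00 cm³
ΣAȲ = (13800.00)(30.00) + (-706.86)(47.27) = 380588.50 cm³
X̄ = 1578000.00 / 13093.14 = 120.52 cm
Ȳ = 380588.50 / 13093.14 = 29.07 cm

X̄ = 120.52 cm, Ȳ = 29.07 cm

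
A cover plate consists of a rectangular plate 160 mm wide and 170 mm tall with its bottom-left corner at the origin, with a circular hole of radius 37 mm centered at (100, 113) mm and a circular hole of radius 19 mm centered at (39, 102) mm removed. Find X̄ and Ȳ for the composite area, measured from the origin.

X̄ = 78.18 mm, Ȳ = 78.58 mm

plate: A = 160 × 170 = 27200.00, centroid at (80.00, 85.00).
hole 1: A = −π·37² = -4300.84, centroid at (100.00, 113.00).
hole 2: A = −π·19² = -1134.11, centroid at (39.00, 102.00).
ΣA = 21765.04 mm², ΣAX̄ = 1701685.48 mm³, ΣAȲ = 1710325.32 mm³.
X̄ = 1701685.48/21765.04 = 78.18 mm; Ȳ = 1710325.32/21765.04 = 78.58 mm.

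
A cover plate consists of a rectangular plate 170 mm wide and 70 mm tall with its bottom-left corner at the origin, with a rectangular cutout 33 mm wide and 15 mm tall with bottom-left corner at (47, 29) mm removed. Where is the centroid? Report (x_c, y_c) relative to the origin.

plate: A = 170 × 70 = 11900.00, centroid at (85.00, 35.00).
hole: A = −(33 × 15) = -495.00, centroid at (63.50, 36.50).
ΣA = 11405.00 mm²
ΣAx_c = (11900.00)(85.00) + (-495.00)(63.50) = 980067.50 mm³
ΣAy_c = (11900.00)(35.00) + (-495.00)(36.50) = 398432.50 mm³
x_c = 980067.50 / 11405.00 = 85.93 mm
y_c = 398432.50 / 11405.00 = 34.93 mm

x_c = 85.93 mm, y_c = 34.93 mm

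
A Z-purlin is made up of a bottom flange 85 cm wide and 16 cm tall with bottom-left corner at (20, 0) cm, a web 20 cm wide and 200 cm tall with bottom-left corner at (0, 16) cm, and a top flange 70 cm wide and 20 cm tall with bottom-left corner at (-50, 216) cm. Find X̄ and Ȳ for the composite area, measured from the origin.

Part | A | x̄ᵢ | ȳᵢ | A·x̄ᵢ | A·ȳᵢ
bottom flange | 1360.00 | 62.50 | 8.00 | 85000.00 | 10880.00
web | 4000.00 | 10.00 | 116.00 | 40000.00 | 464000.00
top flange | 1400.00 | -15.00 | 226.00 | -21000.00 | 316400.00
Σ | 6760.00 |  |  | 104000.00 | 791280.00
X̄ = 104000.00 / 6760.00 = 15.38 cm
Ȳ = 791280.00 / 6760.00 = 117.05 cm

X̄ = 15.38 cm, Ȳ = 117.05 cm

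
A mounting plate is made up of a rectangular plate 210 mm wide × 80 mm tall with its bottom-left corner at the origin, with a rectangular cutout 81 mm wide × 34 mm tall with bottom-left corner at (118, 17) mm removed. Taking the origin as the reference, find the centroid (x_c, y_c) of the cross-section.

Part | A | x̄ᵢ | ȳᵢ | A·x̄ᵢ | A·ȳᵢ
plate | 16800.00 | 105.00 | 40.00 | 1764000.00 | 672000.00
hole | -2754.00 | 158.50 | 34.00 | -436509.00 | -93636.00
Σ | 14046.00 |  |  | 1327491.00 | 578364.00
x_c = 1327491.00 / 14046.00 = 94.51 mm
y_c = 578364.00 / 14046.00 = 41.18 mm

x_c = 94.51 mm, y_c = 41.18 mm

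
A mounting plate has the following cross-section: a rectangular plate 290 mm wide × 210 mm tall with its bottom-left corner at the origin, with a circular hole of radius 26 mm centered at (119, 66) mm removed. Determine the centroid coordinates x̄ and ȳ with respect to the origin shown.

x̄ = 145.94 mm, ȳ = 106.41 mm

plate: A = 290 × 210 = 60900.00, centroid at (145.00, 105.00).
hole: A = −π·26² = -2123.72, centroid at (119.00, 66.00).
ΣA = 58776.28 mm²
ΣAx̄ = (60900.00)(145.00) + (-2123.72)(119.00) = 8577777.72 mm³
ΣAȳ = (60900.00)(105.00) + (-2123.72)(66.00) = 6254334.70 mm³
x̄ = 8577777.72 / 58776.28 = 145.94 mm
ȳ = 6254334.70 / 58776.28 = 106.41 mm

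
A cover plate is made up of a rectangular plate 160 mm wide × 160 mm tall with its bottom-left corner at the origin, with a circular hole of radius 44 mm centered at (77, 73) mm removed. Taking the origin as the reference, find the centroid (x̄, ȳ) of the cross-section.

Part | A | x̄ᵢ | ȳᵢ | A·x̄ᵢ | A·ȳᵢ
plate | 25600.00 | 80.00 | 80.00 | 2048000.00 | 2048000.00
hole | -6082.12 | 77.00 | 73.00 | -468323.50 | -443995.01
Σ | 19517.88 |  |  | 1579676.50 | 1604004.99
x̄ = 1579676.50 / 19517.88 = 80.93 mm
ȳ = 1604004.99 / 19517.88 = 82.18 mm

x̄ = 80.93 mm, ȳ = 82.18 mm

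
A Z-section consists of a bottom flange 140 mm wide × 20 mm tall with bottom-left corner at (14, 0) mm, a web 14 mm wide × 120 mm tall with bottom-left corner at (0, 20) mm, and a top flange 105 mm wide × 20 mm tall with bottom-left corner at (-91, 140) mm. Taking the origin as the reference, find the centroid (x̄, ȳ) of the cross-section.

Part | A | x̄ᵢ | ȳᵢ | A·x̄ᵢ | A·ȳᵢ
bottom flange | 2800.00 | 84.00 | 10.00 | 235200.00 | 28000.00
web | 1680.00 | 7.00 | 80.00 | 11760.00 | 134400.00
top flange | 2100.00 | -38.50 | 150.00 | -80850.00 | 315000.00
Σ | 6580.00 |  |  | 166110.00 | 477400.00
x̄ = 166110.00 / 6580.00 = 25.24 mm
ȳ = 477400.00 / 6580.00 = 72.55 mm

x̄ = 25.24 mm, ȳ = 72.55 mm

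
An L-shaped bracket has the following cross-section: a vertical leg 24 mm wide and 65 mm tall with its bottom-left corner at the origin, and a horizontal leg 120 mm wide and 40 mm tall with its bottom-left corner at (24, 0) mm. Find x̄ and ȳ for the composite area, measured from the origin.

Part | A | x̄ᵢ | ȳᵢ | A·x̄ᵢ | A·ȳᵢ
vertical leg | 1560.00 | 12.00 | 32.50 | 18720.00 | 50700.00
horizontal leg | 4800.00 | 84.00 | 20.00 | 403200.00 | 96000.00
Σ | 6360.00 |  |  | 421920.00 | 146700.00
x̄ = 421920.00 / 6360.00 = 66.34 mm
ȳ = 146700.00 / 6360.00 = 23.07 mm

x̄ = 66.34 mm, ȳ = 23.07 mm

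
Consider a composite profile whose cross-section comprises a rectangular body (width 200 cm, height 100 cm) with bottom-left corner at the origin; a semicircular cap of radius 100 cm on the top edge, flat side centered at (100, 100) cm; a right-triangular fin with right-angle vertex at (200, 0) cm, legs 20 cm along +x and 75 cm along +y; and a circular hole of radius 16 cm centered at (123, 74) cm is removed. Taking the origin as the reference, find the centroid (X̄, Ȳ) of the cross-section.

X̄ = 101.72 cm, Ȳ = 89.66 cm

rectangular body: A = 200 × 100 = 20000.00, centroid at (100.00, 50.00).
semicircular top: A = ½π·100² = 15707.96, centroid at (100.00, 142.44).
triangular fin: A = ½·20·75 = 750.00, centroid at (206.67, 25.00).
hole: A = −π·16² = -804.25, centroid at (123.00, 74.00).
ΣA = 35653.72 cm²
ΣAX̄ = (20000.00)(100.00) + (15707.96)(100.00) + (750.00)(206.67) + (-804.25)(123.00) = 3626873.86 cm³
ΣAȲ = (20000.00)(50.00) + (15707.96)(142.44) + (750.00)(25.00) + (-804.25)(74.00) = 3196698.66 cm³
X̄ = 3626873.86 / 35653.72 = 101.72 cm
Ȳ = 3196698.66 / 35653.72 = 89.66 cm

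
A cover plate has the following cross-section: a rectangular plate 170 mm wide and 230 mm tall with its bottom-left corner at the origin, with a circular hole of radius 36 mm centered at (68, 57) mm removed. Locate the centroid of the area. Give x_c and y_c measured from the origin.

x_c = 86.98 mm, y_c = 121.74 mm

plate: A = 170 × 230 = 39100.00, centroid at (85.00, 115.00).
hole: A = −π·36² = -4071.50, centroid at (68.00, 57.00).
ΣA = 35028.50 mm²
ΣAx_c = (39100.00)(85.00) + (-4071.50)(68.00) = 3046637.72 mm³
ΣAy_c = (39100.00)(115.00) + (-4071.50)(57.00) = 4264424.27 mm³
x_c = 3046637.72 / 35028.50 = 86.98 mm
y_c = 4264424.27 / 35028.50 = 121.74 mm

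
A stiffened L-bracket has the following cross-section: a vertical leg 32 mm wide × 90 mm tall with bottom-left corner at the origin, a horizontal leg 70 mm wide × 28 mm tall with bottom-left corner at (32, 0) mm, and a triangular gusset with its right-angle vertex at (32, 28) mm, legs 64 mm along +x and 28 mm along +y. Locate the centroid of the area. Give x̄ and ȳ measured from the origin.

vertical leg: A = 32 × 90 = 2880.00, centroid at (16.00, 45.00).
horizontal leg: A = 70 × 28 = 1960.00, centroid at (67.00, 14.00).
gusset: A = ½·64·28 = 896.00, centroid at (53.33, 37.33).
ΣA = 5736.00 mm², ΣAx̄ = 225186.67 mm³, ΣAȳ = 190490.67 mm³.
x̄ = 225186.67/5736.00 = 39.26 mm; ȳ = 190490.67/5736.00 = 33.21 mm.

x̄ = 39.26 mm, ȳ = 33.21 mm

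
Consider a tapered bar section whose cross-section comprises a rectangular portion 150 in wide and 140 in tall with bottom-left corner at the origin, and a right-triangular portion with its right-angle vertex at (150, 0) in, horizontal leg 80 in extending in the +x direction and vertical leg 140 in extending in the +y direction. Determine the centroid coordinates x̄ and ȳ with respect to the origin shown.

x̄ = 96.40 in, ȳ = 65.09 in

Part | A | x̄ᵢ | ȳᵢ | A·x̄ᵢ | A·ȳᵢ
rectangular portion | 21000.00 | 75.00 | 70.00 | 1575000.00 | 1470000.00
triangular portion | 5600.00 | 176.67 | 46.67 | 989333.33 | 261333.33
Σ | 26600.00 |  |  | 2564333.33 | 1731333.33
x̄ = 2564333.33 / 26600.00 = 96.40 in
ȳ = 1731333.33 / 26600.00 = 65.09 in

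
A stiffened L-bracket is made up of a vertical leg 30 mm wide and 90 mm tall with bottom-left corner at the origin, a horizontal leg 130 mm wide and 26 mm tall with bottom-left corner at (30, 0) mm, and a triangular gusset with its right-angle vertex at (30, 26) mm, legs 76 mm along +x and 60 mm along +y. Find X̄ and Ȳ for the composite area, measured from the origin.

X̄ = 58.34 mm, Ȳ = 32.33 mm

vertical leg: A = 30 × 90 = 2700.00, centroid at (15.00, 45.00).
horizontal leg: A = 130 × 26 = 3380.00, centroid at (95.00, 13.00).
gusset: A = ½·76·60 = 2280.00, centroid at (55.33, 46.00).
ΣA = 8360.00 mm²
ΣAX̄ = (2700.00)(15.00) + (3380.00)(95.00) + (2280.00)(55.33) = 487760.00 mm³
ΣAȲ = (2700.00)(45.00) + (3380.00)(13.00) + (2280.00)(46.00) = 270320.00 mm³
X̄ = 487760.00 / 8360.00 = 58.34 mm
Ȳ = 270320.00 / 8360.00 = 32.33 mm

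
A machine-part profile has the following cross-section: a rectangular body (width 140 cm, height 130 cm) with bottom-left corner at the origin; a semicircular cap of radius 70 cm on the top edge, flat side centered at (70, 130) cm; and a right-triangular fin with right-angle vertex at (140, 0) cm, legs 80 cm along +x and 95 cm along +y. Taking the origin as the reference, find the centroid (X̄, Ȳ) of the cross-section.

X̄ = 82.37 cm, Ȳ = 85.28 cm

rectangular body: A = 140 × 130 = 18200.00, centroid at (70.00, 65.00).
semicircular top: A = ½π·70² = 7696.90, centroid at (70.00, 159.71).
triangular fin: A = ½·80·95 = 3800.00, centroid at (166.67, 31.67).
ΣA = 29696.90 cm²
ΣAX̄ = (18200.00)(70.00) + (7696.90)(70.00) + (3800.00)(166.67) = 2446116.47 cm³
ΣAȲ = (18200.00)(65.00) + (7696.90)(159.71) + (3800.00)(31.67) = 2532597.26 cm³
X̄ = 2446116.47 / 29696.90 = 82.37 cm
Ȳ = 2532597.26 / 29696.90 = 85.28 cm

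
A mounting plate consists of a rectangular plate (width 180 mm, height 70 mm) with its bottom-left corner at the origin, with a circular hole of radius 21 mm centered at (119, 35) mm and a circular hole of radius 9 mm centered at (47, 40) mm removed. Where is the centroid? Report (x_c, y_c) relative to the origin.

Part | A | x̄ᵢ | ȳᵢ | A·x̄ᵢ | A·ȳᵢ
plate | 12600.00 | 90.00 | 35.00 | 1134000.00 | 441000.00
hole 1 | -1385.44 | 119.00 | 35.00 | -164867.64 | -48490.48
hole 2 | -254.47 | 47.00 | 40.00 | -11960.04 | -10178.76
Σ | 10960.09 |  |  | 957172.32 | 382330.76
x_c = 957172.32 / 10960.09 = 87.33 mm
y_c = 382330.76 / 10960.09 = 34.88 mm

x_c = 87.33 mm, y_c = 34.88 mm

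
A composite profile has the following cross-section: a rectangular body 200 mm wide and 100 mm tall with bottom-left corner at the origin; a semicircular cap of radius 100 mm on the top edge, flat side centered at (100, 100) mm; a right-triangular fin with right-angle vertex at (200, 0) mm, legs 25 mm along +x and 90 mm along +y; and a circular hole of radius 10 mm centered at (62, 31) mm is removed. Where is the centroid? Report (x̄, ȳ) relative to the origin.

x̄ = 103.66 mm, ȳ = 89.31 mm

rectangular body: A = 200 × 100 = 20000.00, centroid at (100.00, 50.00).
semicircular top: A = ½π·100² = 15707.96, centroid at (100.00, 142.44).
triangular fin: A = ½·25·90 = 1125.00, centroid at (208.33, 30.00).
hole: A = −π·10² = -314.16, centroid at (62.00, 31.00).
ΣA = 36518.80 mm²
ΣAx̄ = (20000.00)(100.00) + (15707.96)(100.00) + (1125.00)(208.33) + (-314.16)(62.00) = 3785693.45 mm³
ΣAȳ = (20000.00)(50.00) + (15707.96)(142.44) + (1125.00)(30.00) + (-314.16)(31.00) = 3261474.06 mm³
x̄ = 3785693.45 / 36518.80 = 103.66 mm
ȳ = 3261474.06 / 36518.80 = 89.31 mm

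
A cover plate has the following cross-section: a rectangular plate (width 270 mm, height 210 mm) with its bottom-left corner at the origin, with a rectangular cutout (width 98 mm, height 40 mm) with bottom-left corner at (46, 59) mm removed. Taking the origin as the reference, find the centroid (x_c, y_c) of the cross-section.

plate: A = 270 × 210 = 56700.00, centroid at (135.00, 105.00).
hole: A = −(98 × 40) = -3920.00, centroid at (95.00, 79.00).
ΣA = 52780.00 mm²
ΣAx_c = (56700.00)(135.00) + (-3920.00)(95.00) = 7282100.00 mm³
ΣAy_c = (56700.00)(105.00) + (-3920.00)(79.00) = 5643820.00 mm³
x_c = 7282100.00 / 52780.00 = 137.97 mm
y_c = 5643820.00 / 52780.00 = 106.93 mm

x_c = 137.97 mm, y_c = 106.93 mm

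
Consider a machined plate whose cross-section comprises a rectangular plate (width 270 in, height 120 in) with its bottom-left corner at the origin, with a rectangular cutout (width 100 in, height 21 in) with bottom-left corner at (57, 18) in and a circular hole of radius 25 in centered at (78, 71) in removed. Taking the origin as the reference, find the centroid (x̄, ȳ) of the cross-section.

plate: A = 270 × 120 = 32400.00, centroid at (135.00, 60.00).
hole 1: A = −(100 × 21) = -2100.00, centroid at (107.00, 28.50).
hole 2: A = −π·25² = -1963.50, centroid at (78.00, 71.00).
ΣA = 28336.50 in², ΣAx̄ = 3996147.36 in³, ΣAȳ = 1744741.83 in³.
x̄ = 3996147.36/28336.50 = 141.02 in; ȳ = 1744741.83/28336.50 = 61.57 in.

x̄ = 141.02 in, ȳ = 61.57 in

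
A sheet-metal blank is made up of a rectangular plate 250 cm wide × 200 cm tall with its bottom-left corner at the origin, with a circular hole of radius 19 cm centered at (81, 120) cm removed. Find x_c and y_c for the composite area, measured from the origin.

x_c = 126.02 cm, y_c = 99.54 cm

Part | A | x̄ᵢ | ȳᵢ | A·x̄ᵢ | A·ȳᵢ
plate | 50000.00 | 125.00 | 100.00 | 6250000.00 | 5000000.00
hole | -1134.11 | 81.00 | 120.00 | -91863.31 | -136093.79
Σ | 48865.89 |  |  | 6158136.69 | 4863906.21
x_c = 6158136.69 / 48865.89 = 126.02 cm
y_c = 4863906.21 / 48865.89 = 99.54 cm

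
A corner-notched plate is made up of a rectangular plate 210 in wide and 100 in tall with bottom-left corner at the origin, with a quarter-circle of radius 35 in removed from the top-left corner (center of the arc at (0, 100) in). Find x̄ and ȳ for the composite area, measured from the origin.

plate: A = 210 × 100 = 21000.00, centroid at (105.00, 50.00).
removed quarter-circle: A = −¼π·35² = -962.11, centroid at (14.85, 85.15).
ΣA = 20037.89 in², ΣAx̄ = 2190708.33 in³, ΣAȳ = 968080.39 in³.
x̄ = 2190708.33/20037.89 = 109.33 in; ȳ = 968080.39/20037.89 = 48.31 in.

x̄ = 109.33 in, ȳ = 48.31 in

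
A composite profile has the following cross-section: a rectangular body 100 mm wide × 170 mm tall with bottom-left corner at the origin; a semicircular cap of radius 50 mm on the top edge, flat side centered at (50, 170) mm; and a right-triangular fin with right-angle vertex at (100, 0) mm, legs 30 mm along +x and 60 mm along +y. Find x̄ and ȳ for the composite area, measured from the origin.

Part | A | x̄ᵢ | ȳᵢ | A·x̄ᵢ | A·ȳᵢ
rectangular body | 17000.00 | 50.00 | 85.00 | 850000.00 | 1445000.00
semicircular top | 3926.99 | 50.00 | 191.22 | 196349.54 | 750921.77
triangular fin | 900.00 | 110.00 | 20.00 | 99000.00 | 18000.00
Σ | 21826.99 |  |  | 1145349.54 | 2213921.77
x̄ = 1145349.54 / 21826.99 = 52.47 mm
ȳ = 2213921.77 / 21826.99 = 101.43 mm

x̄ = 52.47 mm, ȳ = 101.43 mm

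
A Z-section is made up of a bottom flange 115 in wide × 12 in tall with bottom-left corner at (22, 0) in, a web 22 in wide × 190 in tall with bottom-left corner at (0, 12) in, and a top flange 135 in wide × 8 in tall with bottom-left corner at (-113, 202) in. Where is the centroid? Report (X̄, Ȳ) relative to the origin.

bottom flange: A = 115 × 12 = 1380.00, centroid at (79.50, 6.00).
web: A = 22 × 190 = 4180.00, centroid at (11.00, 107.00).
top flange: A = 135 × 8 = 1080.00, centroid at (-45.50, 206.00).
ΣA = 6640.00 in²
ΣAX̄ = (1380.00)(79.50) + (4180.00)(11.00) + (1080.00)(-45.50) = 106550.00 in³
ΣAȲ = (1380.00)(6.00) + (4180.00)(107.00) + (1080.00)(206.00) = 678020.00 in³
X̄ = 106550.00 / 6640.00 = 16.05 in
Ȳ = 678020.00 / 6640.00 = 102.11 in

X̄ = 16.05 in, Ȳ = 102.11 in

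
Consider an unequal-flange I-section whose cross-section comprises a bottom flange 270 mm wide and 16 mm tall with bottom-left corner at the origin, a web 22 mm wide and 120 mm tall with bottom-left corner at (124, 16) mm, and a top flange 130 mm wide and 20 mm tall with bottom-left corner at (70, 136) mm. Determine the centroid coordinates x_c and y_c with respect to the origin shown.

bottom flange: A = 270 × 16 = 4320.00, centroid at (135.00, 8.00).
web: A = 22 × 120 = 2640.00, centroid at (135.00, 76.00).
top flange: A = 130 × 20 = 2600.00, centroid at (135.00, 146.00).
ΣA = 9560.00 mm², ΣAx_c = 1290600.00 mm³, ΣAy_c = 614800.00 mm³.
x_c = 1290600.00/9560.00 = 135.00 mm; y_c = 614800.00/9560.00 = 64.31 mm.

x_c = 135.00 mm, y_c = 64.31 mm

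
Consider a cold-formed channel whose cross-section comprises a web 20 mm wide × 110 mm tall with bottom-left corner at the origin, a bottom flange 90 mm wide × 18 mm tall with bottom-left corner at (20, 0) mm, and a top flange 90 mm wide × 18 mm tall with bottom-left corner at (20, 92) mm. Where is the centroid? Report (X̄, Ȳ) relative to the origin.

web: A = 20 × 110 = 2200.00, centroid at (10.00, 55.00).
bottom flange: A = 90 × 18 = 1620.00, centroid at (65.00, 9.00).
top flange: A = 90 × 18 = 1620.00, centroid at (65.00, 101.00).
ΣA = 5440.00 mm², ΣAX̄ = 232600.00 mm³, ΣAȲ = 299200.00 mm³.
X̄ = 232600.00/5440.00 = 42.76 mm; Ȳ = 299200.00/5440.00 = 55.00 mm.

X̄ = 42.76 mm, Ȳ = 55.00 mm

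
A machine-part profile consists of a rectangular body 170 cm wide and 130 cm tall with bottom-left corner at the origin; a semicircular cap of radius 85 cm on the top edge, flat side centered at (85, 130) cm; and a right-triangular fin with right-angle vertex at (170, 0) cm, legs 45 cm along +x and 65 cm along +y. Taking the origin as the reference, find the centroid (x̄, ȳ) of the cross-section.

Part | A | x̄ᵢ | ȳᵢ | A·x̄ᵢ | A·ȳᵢ
rectangular body | 22100.00 | 85.00 | 65.00 | 1878500.00 | 1436500.00
semicircular top | 11349.00 | 85.00 | 166.08 | 964665.29 | 1884787.12
triangular fin | 1462.50 | 185.00 | 21.67 | 270562.50 | 31687.50
Σ | 34911.50 |  |  | 3113727.79 | 3352974.62
x̄ = 3113727.79 / 34911.50 = 89.19 cm
ȳ = 3352974.62 / 34911.50 = 96.04 cm

x̄ = 89.19 cm, ȳ = 96.04 cm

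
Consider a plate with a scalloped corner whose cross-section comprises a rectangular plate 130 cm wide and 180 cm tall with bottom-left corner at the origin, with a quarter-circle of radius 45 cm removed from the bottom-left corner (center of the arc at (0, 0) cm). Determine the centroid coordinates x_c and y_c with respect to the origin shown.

Part | A | x̄ᵢ | ȳᵢ | A·x̄ᵢ | A·ȳᵢ
plate | 23400.00 | 65.00 | 90.00 | 1521000.00 | 2106000.00
removed quarter-circle | -1590.43 | 19.10 | 19.10 | -30375.00 | -30375.00
Σ | 21809.57 |  |  | 1490625.00 | 2075625.00
x_c = 1490625.00 / 21809.57 = 68.35 cm
y_c = 2075625.00 / 21809.57 = 95.17 cm

x_c = 68.35 cm, y_c = 95.17 cm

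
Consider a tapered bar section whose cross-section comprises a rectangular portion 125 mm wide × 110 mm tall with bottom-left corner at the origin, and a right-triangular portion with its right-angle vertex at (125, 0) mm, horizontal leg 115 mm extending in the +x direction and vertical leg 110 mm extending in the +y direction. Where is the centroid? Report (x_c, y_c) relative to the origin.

rectangular portion: A = 125 × 110 = 13750.00, centroid at (62.50, 55.00).
triangular portion: A = ½·115·110 = 6325.00, centroid at (163.33, 36.67).
ΣA = 20075.00 mm²
ΣAx_c = (13750.00)(62.50) + (6325.00)(163.33) = 1892458.33 mm³
ΣAy_c = (13750.00)(55.00) + (6325.00)(36.67) = 988166.67 mm³
x_c = 1892458.33 / 20075.00 = 94.27 mm
y_c = 988166.67 / 20075.00 = 49.22 mm

x_c = 94.27 mm, y_c = 49.22 mm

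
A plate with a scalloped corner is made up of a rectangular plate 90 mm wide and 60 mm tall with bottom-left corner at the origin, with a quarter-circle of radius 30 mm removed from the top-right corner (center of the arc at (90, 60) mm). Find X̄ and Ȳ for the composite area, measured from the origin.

X̄ = 40.14 mm, Ȳ = 27.40 mm

plate: A = 90 × 60 = 5400.00, centroid at (45.00, 30.00).
removed quarter-circle: A = −¼π·30² = -706.86, centroid at (77.27, 47.27).
ΣA = 4693.14 mm²
ΣAX̄ = (5400.00)(45.00) + (-706.86)(77.27) = 188382.75 mm³
ΣAȲ = (5400.00)(30.00) + (-706.86)(47.27) = 128588.50 mm³
X̄ = 188382.75 / 4693.14 = 40.14 mm
Ȳ = 128588.50 / 4693.14 = 27.40 mm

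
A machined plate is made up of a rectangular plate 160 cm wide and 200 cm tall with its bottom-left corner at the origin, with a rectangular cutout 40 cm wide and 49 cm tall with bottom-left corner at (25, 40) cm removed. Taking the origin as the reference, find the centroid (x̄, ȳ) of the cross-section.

plate: A = 160 × 200 = 32000.00, centroid at (80.00, 100.00).
hole: A = −(40 × 49) = -1960.00, centroid at (45.00, 64.50).
ΣA = 30040.00 cm²
ΣAx̄ = (32000.00)(80.00) + (-1960.00)(45.00) = 2471800.00 cm³
ΣAȳ = (32000.00)(100.00) + (-1960.00)(64.50) = 3073580.00 cm³
x̄ = 2471800.00 / 30040.00 = 82.28 cm
ȳ = 3073580.00 / 30040.00 = 102.32 cm

x̄ = 82.28 cm, ȳ = 102.32 cm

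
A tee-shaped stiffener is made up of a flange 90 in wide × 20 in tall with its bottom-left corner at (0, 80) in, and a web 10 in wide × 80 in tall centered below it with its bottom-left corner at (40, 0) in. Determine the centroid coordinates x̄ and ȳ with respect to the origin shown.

Part | A | x̄ᵢ | ȳᵢ | A·x̄ᵢ | A·ȳᵢ
web | 800.00 | 45.00 | 40.00 | 36000.00 | 32000.00
flange | 1800.00 | 45.00 | 90.00 | 81000.00 | 162000.00
Σ | 2600.00 |  |  | 117000.00 | 194000.00
x̄ = 117000.00 / 2600.00 = 45.00 in
ȳ = 194000.00 / 2600.00 = 74.62 in

x̄ = 45.00 in, ȳ = 74.62 in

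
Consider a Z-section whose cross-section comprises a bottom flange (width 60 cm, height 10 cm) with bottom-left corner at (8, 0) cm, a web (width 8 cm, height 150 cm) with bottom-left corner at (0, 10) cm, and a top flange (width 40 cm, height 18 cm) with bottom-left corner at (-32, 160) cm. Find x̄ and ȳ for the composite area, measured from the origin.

bottom flange: A = 60 × 10 = 600.00, centroid at (38.00, 5.00).
web: A = 8 × 150 = 1200.00, centroid at (4.00, 85.00).
top flange: A = 40 × 18 = 720.00, centroid at (-12.00, 169.00).
ΣA = 2520.00 cm², ΣAx̄ = 18960.00 cm³, ΣAȳ = 226680.00 cm³.
x̄ = 18960.00/2520.00 = 7.52 cm; ȳ = 226680.00/2520.00 = 89.95 cm.

x̄ = 7.52 cm, ȳ = 89.95 cm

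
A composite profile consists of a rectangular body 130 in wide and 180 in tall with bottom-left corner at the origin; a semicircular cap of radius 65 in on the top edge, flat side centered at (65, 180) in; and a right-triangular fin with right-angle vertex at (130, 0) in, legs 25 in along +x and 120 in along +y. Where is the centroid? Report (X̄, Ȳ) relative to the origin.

X̄ = 68.49 in, Ȳ = 112.37 in

rectangular body: A = 130 × 180 = 23400.00, centroid at (65.00, 90.00).
semicircular top: A = ½π·65² = 6636.61, centroid at (65.00, 207.59).
triangular fin: A = ½·25·120 = 1500.00, centroid at (138.33, 40.00).
ΣA = 31536.61 in²
ΣAX̄ = (23400.00)(65.00) + (6636.61)(65.00) + (1500.00)(138.33) = 2159879.94 in³
ΣAȲ = (23400.00)(90.00) + (6636.61)(207.59) + (1500.00)(40.00) = 3543673.94 in³
X̄ = 2159879.94 / 31536.61 = 68.49 in
Ȳ = 3543673.94 / 31536.61 = 112.37 in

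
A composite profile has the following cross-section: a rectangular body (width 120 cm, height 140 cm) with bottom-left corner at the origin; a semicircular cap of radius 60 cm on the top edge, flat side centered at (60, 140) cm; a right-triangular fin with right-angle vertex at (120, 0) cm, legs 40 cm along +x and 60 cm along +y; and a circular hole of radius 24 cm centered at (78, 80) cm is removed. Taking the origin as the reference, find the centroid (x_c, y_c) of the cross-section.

x_c = 62.54 cm, y_c = 91.14 cm

rectangular body: A = 120 × 140 = 16800.00, centroid at (60.00, 70.00).
semicircular top: A = ½π·60² = 5654.87, centroid at (60.00, 165.46).
triangular fin: A = ½·40·60 = 1200.00, centroid at (133.33, 20.00).
hole: A = −π·24² = -1809.56, centroid at (78.00, 80.00).
ΣA = 21845.31 cm², ΣAx_c = 1366146.53 cm³, ΣAy_c = 1990916.76 cm³.
x_c = 1366146.53/21845.31 = 62.54 cm; y_c = 1990916.76/21845.31 = 91.14 cm.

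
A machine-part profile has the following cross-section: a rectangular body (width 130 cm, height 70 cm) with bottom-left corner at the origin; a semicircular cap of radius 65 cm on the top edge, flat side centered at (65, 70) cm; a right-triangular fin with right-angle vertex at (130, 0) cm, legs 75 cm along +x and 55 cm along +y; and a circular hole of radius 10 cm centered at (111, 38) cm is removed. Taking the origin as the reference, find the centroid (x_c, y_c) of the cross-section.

x_c = 74.79 cm, y_c = 56.74 cm

Part | A | x̄ᵢ | ȳᵢ | A·x̄ᵢ | A·ȳᵢ
rectangular body | 9100.00 | 65.00 | 35.00 | 591500.00 | 318500.00
semicircular top | 6636.61 | 65.00 | 97.59 | 431379.94 | 647646.35
triangular fin | 2062.50 | 155.00 | 18.33 | 319687.50 | 37812.50
hole | -314.16 | 111.00 | 38.00 | -34871.68 | -11938.05
Σ | 17484.96 |  |  | 1307695.76 | 992020.79
x_c = 1307695.76 / 17484.96 = 74.79 cm
y_c = 992020.79 / 17484.96 = 56.74 cm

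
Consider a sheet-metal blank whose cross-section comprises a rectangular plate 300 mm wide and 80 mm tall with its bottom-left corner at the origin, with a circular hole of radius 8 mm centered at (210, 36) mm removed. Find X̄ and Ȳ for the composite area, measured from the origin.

plate: A = 300 × 80 = 24000.00, centroid at (150.00, 40.00).
hole: A = −π·8² = -201.06, centroid at (210.00, 36.00).
ΣA = 23798.94 mm², ΣAX̄ = 3557776.99 mm³, ΣAȲ = 952761.77 mm³.
X̄ = 3557776.99/23798.94 = 149.49 mm; Ȳ = 952761.77/23798.94 = 40.03 mm.

X̄ = 149.49 mm, Ȳ = 40.03 mm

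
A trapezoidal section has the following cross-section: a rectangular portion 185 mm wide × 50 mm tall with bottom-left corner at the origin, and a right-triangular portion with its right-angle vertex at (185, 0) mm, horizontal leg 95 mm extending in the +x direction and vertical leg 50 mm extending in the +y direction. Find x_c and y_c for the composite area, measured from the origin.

rectangular portion: A = 185 × 50 = 9250.00, centroid at (92.50, 25.00).
triangular portion: A = ½·95·50 = 2375.00, centroid at (216.67, 16.67).
ΣA = 11625.00 mm², ΣAx_c = 1370208.33 mm³, ΣAy_c = 270833.33 mm³.
x_c = 1370208.33/11625.00 = 117.87 mm; y_c = 270833.33/11625.00 = 23.30 mm.

x_c = 117.87 mm, y_c = 23.30 mm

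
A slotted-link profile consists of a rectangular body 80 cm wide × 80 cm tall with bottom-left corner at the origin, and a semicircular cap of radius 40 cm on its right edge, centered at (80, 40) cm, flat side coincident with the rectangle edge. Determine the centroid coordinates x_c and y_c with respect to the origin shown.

rectangular body: A = 80 × 80 = 6400.00, centroid at (40.00, 40.00).
semicircular end: A = ½π·40² = 2513.27, centroid at (96.98, 40.00).
ΣA = 8913.27 cm²
ΣAx_c = (6400.00)(40.00) + (2513.27)(96.98) = 499728.60 cm³
ΣAy_c = (6400.00)(40.00) + (2513.27)(40.00) = 356530.96 cm³
x_c = 499728.60 / 8913.27 = 56.07 cm
y_c = 356530.96 / 8913.27 = 40.00 cm

x_c = 56.07 cm, y_c = 40.00 cm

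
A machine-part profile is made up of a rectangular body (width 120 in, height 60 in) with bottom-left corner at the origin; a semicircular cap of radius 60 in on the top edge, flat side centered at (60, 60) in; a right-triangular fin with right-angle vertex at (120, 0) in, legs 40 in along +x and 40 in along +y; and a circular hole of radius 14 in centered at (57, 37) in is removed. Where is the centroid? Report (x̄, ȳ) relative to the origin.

x̄ = 64.64 in, ȳ = 52.70 in

rectangular body: A = 120 × 60 = 7200.00, centroid at (60.00, 30.00).
semicircular top: A = ½π·60² = 5654.87, centroid at (60.00, 85.46).
triangular fin: A = ½·40·40 = 800.00, centroid at (133.33, 13.33).
hole: A = −π·14² = -615.75, centroid at (57.00, 37.00).
ΣA = 13039.11 in²
ΣAx̄ = (7200.00)(60.00) + (5654.87)(60.00) + (800.00)(133.33) + (-615.75)(57.00) = 842860.80 in³
ΣAȳ = (7200.00)(30.00) + (5654.87)(85.46) + (800.00)(13.33) + (-615.75)(37.00) = 687175.84 in³
x̄ = 842860.80 / 13039.11 = 64.64 in
ȳ = 687175.84 / 13039.11 = 52.70 in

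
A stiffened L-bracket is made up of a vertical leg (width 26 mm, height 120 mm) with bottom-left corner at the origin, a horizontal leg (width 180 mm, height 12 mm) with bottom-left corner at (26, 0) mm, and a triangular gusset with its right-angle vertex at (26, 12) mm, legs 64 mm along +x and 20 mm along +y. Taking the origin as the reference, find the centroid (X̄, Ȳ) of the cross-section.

Part | A | x̄ᵢ | ȳᵢ | A·x̄ᵢ | A·ȳᵢ
vertical leg | 3120.00 | 13.00 | 60.00 | 40560.00 | 187200.00
horizontal leg | 2160.00 | 116.00 | 6.00 | 250560.00 | 12960.00
gusset | 640.00 | 47.33 | 18.67 | 30293.33 | 11946.67
Σ | 5920.00 |  |  | 321413.33 | 212106.67
X̄ = 321413.33 / 5920.00 = 54.29 mm
Ȳ = 212106.67 / 5920.00 = 35.83 mm

X̄ = 54.29 mm, Ȳ = 35.83 mm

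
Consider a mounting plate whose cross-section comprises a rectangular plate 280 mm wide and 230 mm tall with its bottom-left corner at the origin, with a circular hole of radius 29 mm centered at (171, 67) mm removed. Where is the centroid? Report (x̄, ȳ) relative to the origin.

Part | A | x̄ᵢ | ȳᵢ | A·x̄ᵢ | A·ȳᵢ
plate | 64400.00 | 140.00 | 115.00 | 9016000.00 | 7406000.00
hole | -2642.08 | 171.00 | 67.00 | -451795.58 | -177019.32
Σ | 61757.92 |  |  | 8564204.42 | 7228980.68
x̄ = 8564204.42 / 61757.92 = 138.67 mm
ȳ = 7228980.68 / 61757.92 = 117.05 mm

x̄ = 138.67 mm, ȳ = 117.05 mm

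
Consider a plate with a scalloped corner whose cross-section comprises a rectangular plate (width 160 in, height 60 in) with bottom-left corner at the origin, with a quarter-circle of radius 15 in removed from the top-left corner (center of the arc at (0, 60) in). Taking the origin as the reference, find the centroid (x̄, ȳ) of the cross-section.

x̄ = 81.38 in, ȳ = 29.56 in

plate: A = 160 × 60 = 9600.00, centroid at (80.00, 30.00).
removed quarter-circle: A = −¼π·15² = -176.71, centroid at (6.37, 53.63).
ΣA = 9423.29 in², ΣAx̄ = 766875.00 in³, ΣAȳ = 278522.12 in³.
x̄ = 766875.00/9423.29 = 81.38 in; ȳ = 278522.12/9423.29 = 29.56 in.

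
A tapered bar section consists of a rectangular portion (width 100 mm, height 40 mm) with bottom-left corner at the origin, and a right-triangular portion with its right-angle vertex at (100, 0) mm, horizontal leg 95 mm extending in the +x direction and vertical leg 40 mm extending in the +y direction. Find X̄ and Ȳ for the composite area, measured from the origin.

rectangular portion: A = 100 × 40 = 4000.00, centroid at (50.00, 20.00).
triangular portion: A = ½·95·40 = 1900.00, centroid at (131.67, 13.33).
ΣA = 5900.00 mm², ΣAX̄ = 450166.67 mm³, ΣAȲ = 105333.33 mm³.
X̄ = 450166.67/5900.00 = 76.30 mm; Ȳ = 105333.33/5900.00 = 17.85 mm.

X̄ = 76.30 mm, Ȳ = 17.85 mm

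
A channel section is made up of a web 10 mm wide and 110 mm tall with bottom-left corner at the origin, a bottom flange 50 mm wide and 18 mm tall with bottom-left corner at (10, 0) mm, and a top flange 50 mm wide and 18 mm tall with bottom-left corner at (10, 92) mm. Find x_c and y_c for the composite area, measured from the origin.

x_c = 23.62 mm, y_c = 55.00 mm

web: A = 10 × 110 = 1100.00, centroid at (5.00, 55.00).
bottom flange: A = 50 × 18 = 900.00, centroid at (35.00, 9.00).
top flange: A = 50 × 18 = 900.00, centroid at (35.00, 101.00).
ΣA = 2900.00 mm², ΣAx_c = 68500.00 mm³, ΣAy_c = 159500.00 mm³.
x_c = 68500.00/2900.00 = 23.62 mm; y_c = 159500.00/2900.00 = 55.00 mm.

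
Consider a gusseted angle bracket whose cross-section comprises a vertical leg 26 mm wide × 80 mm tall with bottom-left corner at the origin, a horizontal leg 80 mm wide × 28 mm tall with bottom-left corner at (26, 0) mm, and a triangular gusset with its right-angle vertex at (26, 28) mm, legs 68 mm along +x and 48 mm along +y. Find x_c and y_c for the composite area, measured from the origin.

Part | A | x̄ᵢ | ȳᵢ | A·x̄ᵢ | A·ȳᵢ
vertical leg | 2080.00 | 13.00 | 40.00 | 27040.00 | 83200.00
horizontal leg | 2240.00 | 66.00 | 14.00 | 147840.00 | 31360.00
gusset | 1632.00 | 48.67 | 44.00 | 79424.00 | 71808.00
Σ | 5952.00 |  |  | 254304.00 | 186368.00
x_c = 254304.00 / 5952.00 = 42.73 mm
y_c = 186368.00 / 5952.00 = 31.31 mm

x_c = 42.73 mm, y_c = 31.31 mm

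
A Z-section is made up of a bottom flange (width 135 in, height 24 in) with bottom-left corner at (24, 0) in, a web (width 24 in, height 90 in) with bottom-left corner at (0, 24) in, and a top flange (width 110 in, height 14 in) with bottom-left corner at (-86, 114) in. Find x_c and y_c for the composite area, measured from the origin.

bottom flange: A = 135 × 24 = 3240.00, centroid at (91.50, 12.00).
web: A = 24 × 90 = 2160.00, centroid at (12.00, 69.00).
top flange: A = 110 × 14 = 1540.00, centroid at (-31.00, 121.00).
ΣA = 6940.00 in²
ΣAx_c = (3240.00)(91.50) + (2160.00)(12.00) + (1540.00)(-31.00) = 274640.00 in³
ΣAy_c = (3240.00)(12.00) + (2160.00)(69.00) + (1540.00)(121.00) = 374260.00 in³
x_c = 274640.00 / 6940.00 = 39.57 in
y_c = 374260.00 / 6940.00 = 53.93 in

x_c = 39.57 in, y_c = 53.93 in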